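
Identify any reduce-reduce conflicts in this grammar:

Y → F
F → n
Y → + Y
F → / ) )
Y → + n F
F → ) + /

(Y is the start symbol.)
No reduce-reduce conflicts

Augment with Y' → Y and build the canonical LR(0) collection (I0 = CLOSURE({[Y' → . Y]}), then GOTO on every symbol after a dot until no new states appear). It has 14 states:
  I0: { [F → . ) + /], [F → . / ) )], [F → . n], [Y → . + Y], [Y → . + n F], [Y → . F], [Y' → . Y] }  — shift
  I1: { [F → ) . + /] }  — shift
  I2: { [F → . ) + /], [F → . / ) )], [F → . n], [Y → + . Y], [Y → + . n F], [Y → . + Y], [Y → . + n F], [Y → . F] }  — shift
  I3: { [F → / . ) )] }  — shift
  I4: { [Y → F .] }  — reduce
  I5: { [Y' → Y .] }  — accept
  I6: { [F → n .] }  — reduce
  I7: { [F → / ) . )] }  — shift
  I8: { [F → / ) ) .] }  — reduce
  I9: { [Y → + Y .] }  — reduce
  I10: { [F → . ) + /], [F → . / ) )], [F → . n], [F → n .], [Y → + n . F] }  — shift, reduce
  I11: { [Y → + n F .] }  — reduce
  I12: { [F → ) + . /] }  — shift
  I13: { [F → ) + / .] }  — reduce

No state contains more than one complete item.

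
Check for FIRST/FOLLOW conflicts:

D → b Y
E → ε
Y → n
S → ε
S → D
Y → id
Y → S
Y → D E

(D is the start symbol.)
No FIRST/FOLLOW conflicts.

Nullable non-terminals: E, S, Y.
FIRST sets used below: FIRST(D) = { 'b' }, FIRST(S) = { 'b', ε }
E has a nullable alternative but only one production, so nothing to check.

S: nullable alternative(s) S → ε; FOLLOW(S) = { $ }
  S → ε: FIRST \ {ε} = { } — this is the only nullable alternative, skip
  S → D: FIRST \ {ε} = { 'b' } — disjoint from FOLLOW(S)

Y: nullable alternative(s) Y → S; FOLLOW(Y) = { $ }
  Y → n: FIRST \ {ε} = { 'n' } — disjoint from FOLLOW(Y)
  Y → id: FIRST \ {ε} = { 'id' } — disjoint from FOLLOW(Y)
  Y → S: FIRST \ {ε} = { 'b' } — this is the only nullable alternative, skip
  Y → D E: FIRST \ {ε} = { 'b' } — disjoint from FOLLOW(Y)

D has no nullable alternative, so no FIRST/FOLLOW check is needed there.

No FIRST/FOLLOW conflicts found.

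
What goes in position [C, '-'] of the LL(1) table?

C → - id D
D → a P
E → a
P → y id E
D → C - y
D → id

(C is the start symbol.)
To find M[C, '-'], we find productions for C where '-' is in the predict set (PREDICT(N → α) = (FIRST(α) \ {ε}) ∪ (FOLLOW(N) if α ⇒* ε)).

C → - id D: PREDICT = { '-' }
  '-' is in predict set, so this production goes in M[C, '-']

M[C, '-'] = C → - id D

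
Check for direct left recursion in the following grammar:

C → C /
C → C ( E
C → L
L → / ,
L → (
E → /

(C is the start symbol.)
Yes, C is left-recursive

C → C /: LEFT RECURSIVE (starts with C)
C → C ( E: LEFT RECURSIVE (starts with C)
C → L: starts with L
L → / ,: starts with '/'
L → (: starts with '('
E → /: starts with '/'

The grammar has direct left recursion on: C.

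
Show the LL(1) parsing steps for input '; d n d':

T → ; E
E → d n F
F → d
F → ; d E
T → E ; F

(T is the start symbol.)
Stack is shown with the top on the left.

Stack    Input      Action
--------------------------
T $      ; d n d $  output T → ; E
; E $    ; d n d $  match ';'
E $      d n d $    output E → d n F
d n F $  d n d $    match 'd'
n F $    n d $      match 'n'
F $      d $        output F → d
d $      d $        match 'd'
$        $          accept

The string is accepted.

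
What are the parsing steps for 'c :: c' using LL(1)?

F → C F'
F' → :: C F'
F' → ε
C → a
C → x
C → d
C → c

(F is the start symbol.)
LL(1) parsing maintains a stack (initially the start symbol over $) and the input. At each step: if the stack top is a terminal, match it against the current input token; if it is a non-terminal N, replace it with the RHS of M[N, lookahead] (the unique production whose predict set contains the lookahead).

Stack is shown with the top on the left.

Stack      Input     Action
---------------------------
F $        c :: c $  output F → C F'
C F' $     c :: c $  output C → c
c F' $     c :: c $  match 'c'
F' $       :: c $    output F' → :: C F'
:: C F' $  :: c $    match '::'
C F' $     c $       output C → c
c F' $     c $       match 'c'
F' $       $         output F' → ε
$          $         accept

The string is accepted.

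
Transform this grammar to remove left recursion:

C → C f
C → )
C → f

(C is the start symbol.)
C → ) C'
C → f C'
C' → f C'
C' → ε

C is directly left-recursive. The standard transformation for
  A → A α₁ | ... | A α_m | β₁ | ... | β_n
is
  A  → β₁ A' | ... | β_n A'
  A' → α₁ A' | ... | α_m A' | ε

C → ) becomes C → ) C'
C → f becomes C → f C'
C → C f becomes C' → f C'
Add C' → ε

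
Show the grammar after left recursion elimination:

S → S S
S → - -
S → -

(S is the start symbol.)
S → - - S'
S → - S'
S' → S S'
S' → ε

S is directly left-recursive. The standard transformation for
  A → A α₁ | ... | A α_m | β₁ | ... | β_n
is
  A  → β₁ A' | ... | β_n A'
  A' → α₁ A' | ... | α_m A' | ε

S → - - becomes S → - - S'
S → - becomes S → - S'
S → S S becomes S' → S S'
Add S' → ε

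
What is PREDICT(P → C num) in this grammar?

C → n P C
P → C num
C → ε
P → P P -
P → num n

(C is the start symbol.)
{ 'n', 'num' }

PREDICT(P → C num) = (FIRST(RHS) \ {ε}) ∪ (FOLLOW(P) if ε ∈ FIRST(RHS), i.e. RHS ⇒* ε)
FIRST(C) = { 'n', ε }
FIRST(C num) = { 'n', 'num' }
ε ∉ FIRST(C num), so FOLLOW(P) is not added.
PREDICT(P → C num) = { 'n', 'num' }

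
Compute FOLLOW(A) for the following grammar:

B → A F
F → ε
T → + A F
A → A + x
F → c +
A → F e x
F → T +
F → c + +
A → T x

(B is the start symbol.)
In B → A F: A is followed by F, add FIRST(F) \ {ε} = { '+', 'c' }
  F is nullable, so also add FOLLOW(B)
In T → + A F: A is followed by F, add FIRST(F) \ {ε} = { '+', 'c' }
  F is nullable, so also add FOLLOW(T)
In A → A + x: A is followed by '+' x, add FIRST('+' x) \ {ε} = { '+' }

The FOLLOW sets referred to above (computed the same way, to a fixed point):
  FOLLOW(B) = { $ }
  FOLLOW(T) = { '+', 'x' }

Taking the union: FOLLOW(A) = { $, '+', 'c', 'x' }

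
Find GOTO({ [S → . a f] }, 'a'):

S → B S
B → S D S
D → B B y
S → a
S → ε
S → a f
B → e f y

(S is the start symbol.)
{ [S → a . f] }

GOTO(I, 'a') = CLOSURE({ [A → αX.β] : [A → α.Xβ] ∈ I, X = 'a' })

Items with dot before 'a', with the dot advanced:
  [S → . a f] → [S → a . f]
Closure adds nothing (no advanced item has the dot before a non-terminal).

GOTO = { [S → a . f] }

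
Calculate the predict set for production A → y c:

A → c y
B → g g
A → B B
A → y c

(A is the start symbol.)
{ 'y' }

PREDICT(A → y c) = (FIRST(RHS) \ {ε}) ∪ (FOLLOW(A) if ε ∈ FIRST(RHS), i.e. RHS ⇒* ε)
FIRST(y c) = { 'y' }
ε ∉ FIRST(y c), so FOLLOW(A) is not added.
PREDICT(A → y c) = { 'y' }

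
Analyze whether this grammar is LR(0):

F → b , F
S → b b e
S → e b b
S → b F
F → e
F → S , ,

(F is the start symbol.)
No. Shift-reduce conflict between [F → e .] and [S → e . b b]

A grammar is LR(0) if no state in the canonical LR(0) collection has:
  - both a shift item (dot before a terminal) and a complete item (shift-reduce conflict), or
  - two or more complete items (reduce-reduce conflict; the accept item [F' → F .] counts as a complete item here).

Augment with F' → F and build the canonical LR(0) collection (I0 = CLOSURE({[F' → . F]}), then GOTO on every symbol after a dot until no new states appear). It has 14 states:
  I0: { [F → . S , ,], [F → . b , F], [F → . e], [F' → . F], [S → . b F], [S → . b b e], [S → . e b b] }  — shift
  I1: { [F' → F .] }  — accept
  I2: { [F → S . , ,] }  — shift
  I3: { [F → . S , ,], [F → . b , F], [F → . e], [F → b . , F], [S → . b F], [S → . b b e], [S → . e b b], [S → b . F], [S → b . b e] }  — shift
  I4: { [F → e .], [S → e . b b] }  — shift, reduce
  I5: { [S → e b . b] }  — shift
  I6: { [S → e b b .] }  — reduce
  I7: { [F → . S , ,], [F → . b , F], [F → . e], [F → b , . F], [S → . b F], [S → . b b e], [S → . e b b] }  — shift
  I8: { [S → b F .] }  — reduce
  I9: { [F → . S , ,], [F → . b , F], [F → . e], [F → b . , F], [S → . b F], [S → . b b e], [S → . e b b], [S → b . F], [S → b . b e], [S → b b . e] }  — shift
  I10: { [F → e .], [S → b b e .], [S → e . b b] }  — shift, 2 reduces
  I11: { [F → b , F .] }  — reduce
  I12: { [F → S , . ,] }  — shift
  I13: { [F → S , , .] }  — reduce

Conflict in state I4:
  Shift-reduce conflict between [F → e .] and [S → e . b b]
So the grammar is NOT LR(0).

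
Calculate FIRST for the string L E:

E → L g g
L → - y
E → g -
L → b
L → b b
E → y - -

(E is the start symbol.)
{ '-', 'b' }

FIRST sets of the non-terminals involved (from the grammar, by fixed-point iteration):
  FIRST(L) = { '-', 'b' }

To compute FIRST(L E), process the symbols left to right:
Symbol L is a non-terminal. Add FIRST(L) \ {ε} = { '-', 'b' }
L is not nullable (ε ∉ FIRST(L)), so stop here.
FIRST(L E) = { '-', 'b' }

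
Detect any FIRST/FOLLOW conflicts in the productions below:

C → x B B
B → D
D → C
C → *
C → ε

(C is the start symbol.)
A FIRST/FOLLOW conflict occurs when a non-terminal N has a nullable alternative N → β (β ⇒* ε) and another alternative N → α with FIRST(α) ∩ FOLLOW(N) ≠ ∅: on such a lookahead the parser cannot decide between expanding α and letting N vanish via β.

Nullable non-terminals: B, C, D.
B has a nullable alternative but only one production, so nothing to check.

C: nullable alternative(s) C → ε; FOLLOW(C) = { $, '*', 'x' }
  C → x B B: FIRST \ {ε} = { 'x' } — overlaps FOLLOW(C) on { 'x' }: CONFLICT
  C → *: FIRST \ {ε} = { '*' } — overlaps FOLLOW(C) on { '*' }: CONFLICT
  C → ε: FIRST \ {ε} = { } — this is the only nullable alternative, skip
D has a nullable alternative but only one production, so nothing to check.

So the grammar has 2 FIRST/FOLLOW conflicts (marked CONFLICT above).

Answer: Yes. C → x B B with FOLLOW(C) on { 'x' }; C → '*' with FOLLOW(C) on { '*' }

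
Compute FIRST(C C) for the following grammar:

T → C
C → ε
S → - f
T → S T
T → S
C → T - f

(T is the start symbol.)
FIRST sets of the non-terminals involved (from the grammar, by fixed-point iteration):
  FIRST(C) = { '-', ε }

To compute FIRST(C C), process the symbols left to right:
Symbol C is a non-terminal. Add FIRST(C) \ {ε} = { '-' }
C is nullable (ε ∈ FIRST(C)), continue to the next symbol.
Symbol C is a non-terminal. Add FIRST(C) \ {ε} = { '-' }
C is nullable (ε ∈ FIRST(C)), continue to the next symbol.
All symbols are nullable, so ε is in the result.
FIRST(C C) = { '-', ε }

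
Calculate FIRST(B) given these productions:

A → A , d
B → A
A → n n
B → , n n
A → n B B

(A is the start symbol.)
{ ',', 'n' }

FIRST sets of the other non-terminals involved (by the same procedure, iterated to a fixed point):
  FIRST(A) = { 'n' }

From B → A:
  - A is a non-terminal: add FIRST(A) \ {ε} = { 'n' }
    A is not nullable, so stop
From B → , n n:
  - ',' is a terminal: add ',' and stop

Collecting: FIRST(B) = { ',', 'n' }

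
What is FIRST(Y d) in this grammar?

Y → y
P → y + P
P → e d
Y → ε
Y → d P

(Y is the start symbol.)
{ 'd', 'y' }

FIRST sets of the non-terminals involved (from the grammar, by fixed-point iteration):
  FIRST(Y) = { 'd', 'y', ε }

To compute FIRST(Y d), process the symbols left to right:
Symbol Y is a non-terminal. Add FIRST(Y) \ {ε} = { 'd', 'y' }
Y is nullable (ε ∈ FIRST(Y)), continue to the next symbol.
Symbol d is a terminal. Add 'd' and stop.
FIRST(Y d) = { 'd', 'y' }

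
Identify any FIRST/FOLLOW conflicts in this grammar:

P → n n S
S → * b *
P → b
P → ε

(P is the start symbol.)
Nullable non-terminals: P.

P: nullable alternative(s) P → ε; FOLLOW(P) = { $ }
  P → n n S: FIRST \ {ε} = { 'n' } — disjoint from FOLLOW(P)
  P → b: FIRST \ {ε} = { 'b' } — disjoint from FOLLOW(P)
  P → ε: FIRST \ {ε} = { } — this is the only nullable alternative, skip

S has no nullable alternative, so no FIRST/FOLLOW check is needed there.

No FIRST/FOLLOW conflicts found.

Answer: No FIRST/FOLLOW conflicts.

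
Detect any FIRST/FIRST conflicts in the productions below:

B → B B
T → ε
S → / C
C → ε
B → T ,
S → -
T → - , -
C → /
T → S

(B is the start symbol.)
Yes. B → B B / B → T ',' on { ',', '-', '/' }; T → '-' ',' '-' / T → S on { '-' }

A FIRST/FIRST conflict occurs when two productions N → α and N → β for the same non-terminal have FIRST(α) ∩ FIRST(β) ≠ ∅ (with ε ∈ FIRST of a nullable right-hand side, so two nullable alternatives also conflict).

FIRST sets of the non-terminals at (or reachable through a nullable prefix from) the front of some alternative:
  FIRST(B) = { ',', '-', '/' }
  FIRST(T) = { '-', '/', ε }
  FIRST(S) = { '-', '/' }

Productions for B:
  B → B B: FIRST = { ',', '-', '/' }
  B → T ,: FIRST = { ',', '-', '/' }
Productions for T:
  T → ε: FIRST = { ε }
  T → - , -: FIRST = { '-' }
  T → S: FIRST = { '-', '/' }
Productions for S:
  S → / C: FIRST = { '/' }
  S → -: FIRST = { '-' }
Productions for C:
  C → ε: FIRST = { ε }
  C → /: FIRST = { '/' }

Conflict for B: B → B B and B → T ,
  Overlap: { ',', '-', '/' }
Conflict for T: T → - , - and T → S
  Overlap: { '-' }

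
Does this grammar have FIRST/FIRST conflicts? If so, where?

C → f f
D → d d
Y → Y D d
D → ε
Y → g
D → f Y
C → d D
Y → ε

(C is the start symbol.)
Yes. Y → Y D d / Y → g on { 'g' }

A FIRST/FIRST conflict occurs when two productions N → α and N → β for the same non-terminal have FIRST(α) ∩ FIRST(β) ≠ ∅ (with ε ∈ FIRST of a nullable right-hand side, so two nullable alternatives also conflict).

FIRST sets of the non-terminals at (or reachable through a nullable prefix from) the front of some alternative:
  FIRST(Y) = { 'd', 'f', 'g', ε }
  FIRST(D) = { 'd', 'f', ε }

Productions for C:
  C → f f: FIRST = { 'f' }
  C → d D: FIRST = { 'd' }
Productions for D:
  D → d d: FIRST = { 'd' }
  D → ε: FIRST = { ε }
  D → f Y: FIRST = { 'f' }
Productions for Y:
  Y → Y D d: FIRST = { 'd', 'f', 'g' }
  Y → g: FIRST = { 'g' }
  Y → ε: FIRST = { ε }

Conflict for Y: Y → Y D d and Y → g
  Overlap: { 'g' }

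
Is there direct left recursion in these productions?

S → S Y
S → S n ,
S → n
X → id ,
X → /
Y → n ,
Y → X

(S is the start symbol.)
Yes, S is left-recursive

Direct left recursion occurs when N → N α for some non-terminal N (the right-hand side begins with the left-hand side itself).

S → S Y: LEFT RECURSIVE (starts with S)
S → S n ,: LEFT RECURSIVE (starts with S)
S → n: starts with n
X → id ,: starts with id
X → /: starts with '/'
Y → n ,: starts with n
Y → X: starts with X

The grammar has direct left recursion on: S.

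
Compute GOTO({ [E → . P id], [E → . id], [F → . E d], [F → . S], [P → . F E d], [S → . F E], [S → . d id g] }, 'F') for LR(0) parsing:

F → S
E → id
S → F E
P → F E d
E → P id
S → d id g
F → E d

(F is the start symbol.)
{ [E → . P id], [E → . id], [F → . E d], [F → . S], [P → . F E d], [P → F . E d], [S → . F E], [S → . d id g], [S → F . E] }

GOTO(I, 'F') = CLOSURE({ [A → αX.β] : [A → α.Xβ] ∈ I, X = 'F' })

Items with dot before 'F', with the dot advanced:
  [P → . F E d] → [P → F . E d]
  [S → . F E] → [S → F . E]
Closure of the advanced items:
  [P → F . E d] has the dot before E: add [E → . id], [E → . P id]
  [E → . P id] has the dot before P: add [P → . F E d]
  [P → . F E d] has the dot before F: add [F → . S], [F → . E d]
  [F → . S] has the dot before S: add [S → . F E], [S → . d id g]

GOTO = { [E → . P id], [E → . id], [F → . E d], [F → . S], [P → . F E d], [P → F . E d], [S → . F E], [S → . d id g], [S → F . E] }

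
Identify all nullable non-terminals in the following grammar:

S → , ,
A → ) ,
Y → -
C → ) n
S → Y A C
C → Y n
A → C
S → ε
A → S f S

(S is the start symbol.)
A non-terminal is nullable if it can derive ε (the empty string): either it has an ε-production, or it has a production whose right-hand side consists entirely of nullable non-terminals.

ε-productions: S → ε
So S is immediately nullable.
No further non-terminal can be added: every production for the remaining non-terminals contains a terminal or a non-nullable non-terminal.
Nullable = { 'S' }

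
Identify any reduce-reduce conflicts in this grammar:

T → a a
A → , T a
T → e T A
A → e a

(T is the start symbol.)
No reduce-reduce conflicts

A reduce-reduce conflict occurs when an LR(0) state has two complete items [A → α .] and [B → β .] — both call for a reduction, and with no lookahead the parser cannot choose between them.

Augment with T' → T and build the canonical LR(0) collection (I0 = CLOSURE({[T' → . T]}), then GOTO on every symbol after a dot until no new states appear). It has 12 states:
  I0: { [T → . a a], [T → . e T A], [T' → . T] }  — shift
  I1: { [T' → T .] }  — accept
  I2: { [T → a . a] }  — shift
  I3: { [T → . a a], [T → . e T A], [T → e . T A] }  — shift
  I4: { [A → . , T a], [A → . e a], [T → e T . A] }  — shift
  I5: { [A → , . T a], [T → . a a], [T → . e T A] }  — shift
  I6: { [T → e T A .] }  — reduce
  I7: { [A → e . a] }  — shift
  I8: { [A → e a .] }  — reduce
  I9: { [A → , T . a] }  — shift
  I10: { [A → , T a .] }  — reduce
  I11: { [T → a a .] }  — reduce

No state contains more than one complete item.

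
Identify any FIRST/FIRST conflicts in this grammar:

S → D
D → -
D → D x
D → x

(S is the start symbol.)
A FIRST/FIRST conflict occurs when two productions N → α and N → β for the same non-terminal have FIRST(α) ∩ FIRST(β) ≠ ∅ (with ε ∈ FIRST of a nullable right-hand side, so two nullable alternatives also conflict).

FIRST sets of the non-terminals at (or reachable through a nullable prefix from) the front of some alternative:
  FIRST(D) = { '-', 'x' }

Productions for D:
  D → -: FIRST = { '-' }
  D → D x: FIRST = { '-', 'x' }
  D → x: FIRST = { 'x' }
S has only one production, so no FIRST/FIRST conflict is possible there.

Conflict for D: D → - and D → D x
  Overlap: { '-' }
Conflict for D: D → D x and D → x
  Overlap: { 'x' }

Answer: Yes. D → '-' / D → D x on { '-' }; D → D x / D → x on { 'x' }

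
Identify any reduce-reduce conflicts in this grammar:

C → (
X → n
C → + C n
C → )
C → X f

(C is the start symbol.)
A reduce-reduce conflict occurs when an LR(0) state has two complete items [A → α .] and [B → β .] — both call for a reduction, and with no lookahead the parser cannot choose between them.

Augment with C' → C and build the canonical LR(0) collection (I0 = CLOSURE({[C' → . C]}), then GOTO on every symbol after a dot until no new states appear). It has 10 states:
  I0: { [C → . (], [C → . )], [C → . + C n], [C → . X f], [C' → . C], [X → . n] }  — shift
  I1: { [C → ( .] }  — reduce
  I2: { [C → ) .] }  — reduce
  I3: { [C → + . C n], [C → . (], [C → . )], [C → . + C n], [C → . X f], [X → . n] }  — shift
  I4: { [C' → C .] }  — accept
  I5: { [C → X . f] }  — shift
  I6: { [X → n .] }  — reduce
  I7: { [C → X f .] }  — reduce
  I8: { [C → + C . n] }  — shift
  I9: { [C → + C n .] }  — reduce

No state contains more than one complete item.

Answer: No reduce-reduce conflicts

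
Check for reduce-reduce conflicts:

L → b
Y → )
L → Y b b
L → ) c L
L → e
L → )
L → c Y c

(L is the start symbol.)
Yes — I1: [L → ) .] vs [Y → ) .]

Augment with L' → L and build the canonical LR(0) collection (I0 = CLOSURE({[L' → . L]}), then GOTO on every symbol after a dot until no new states appear). It has 14 states:
  I0: { [L → . ) c L], [L → . )], [L → . Y b b], [L → . b], [L → . c Y c], [L → . e], [L' → . L], [Y → . )] }  — shift
  I1: { [L → ) . c L], [L → ) .], [Y → ) .] }  — shift, 2 reduces
  I2: { [L' → L .] }  — accept
  I3: { [L → Y . b b] }  — shift
  I4: { [L → b .] }  — reduce
  I5: { [L → c . Y c], [Y → . )] }  — shift
  I6: { [L → e .] }  — reduce
  I7: { [Y → ) .] }  — reduce
  I8: { [L → c Y . c] }  — shift
  I9: { [L → c Y c .] }  — reduce
  I10: { [L → Y b . b] }  — shift
  I11: { [L → Y b b .] }  — reduce
  I12: { [L → ) c . L], [L → . ) c L], [L → . )], [L → . Y b b], [L → . b], [L → . c Y c], [L → . e], [Y → . )] }  — shift
  I13: { [L → ) c L .] }  — reduce

I1 contains complete items [L → ) .], [Y → ) .] — reduce-reduce conflict.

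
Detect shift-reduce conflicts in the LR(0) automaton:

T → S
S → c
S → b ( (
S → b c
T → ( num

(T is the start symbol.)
No shift-reduce conflicts

A shift-reduce conflict occurs when an LR(0) state has both:
  - a complete (reduce) item [A → α .] (dot at the end), and
  - a shift item [B → β . c γ] (dot before a terminal).

Augment with T' → T and build the canonical LR(0) collection (I0 = CLOSURE({[T' → . T]}), then GOTO on every symbol after a dot until no new states appear). It has 10 states:
  I0: { [S → . b ( (], [S → . b c], [S → . c], [T → . ( num], [T → . S], [T' → . T] }  — shift
  I1: { [T → ( . num] }  — shift
  I2: { [T → S .] }  — reduce
  I3: { [T' → T .] }  — accept
  I4: { [S → b . ( (], [S → b . c] }  — shift
  I5: { [S → c .] }  — reduce
  I6: { [S → b ( . (] }  — shift
  I7: { [S → b c .] }  — reduce
  I8: { [S → b ( ( .] }  — reduce
  I9: { [T → ( num .] }  — reduce

No state contains both a complete item and a shift item.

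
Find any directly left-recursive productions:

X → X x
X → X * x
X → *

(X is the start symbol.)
Direct left recursion occurs when N → N α for some non-terminal N (the right-hand side begins with the left-hand side itself).

X → X x: LEFT RECURSIVE (starts with X)
X → X * x: LEFT RECURSIVE (starts with X)
X → *: starts with '*'

The grammar has direct left recursion on: X.

Answer: Yes, X is left-recursive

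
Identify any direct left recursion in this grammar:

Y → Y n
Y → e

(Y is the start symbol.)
Yes, Y is left-recursive

Direct left recursion occurs when N → N α for some non-terminal N (the right-hand side begins with the left-hand side itself).

Y → Y n: LEFT RECURSIVE (starts with Y)
Y → e: starts with e

The grammar has direct left recursion on: Y.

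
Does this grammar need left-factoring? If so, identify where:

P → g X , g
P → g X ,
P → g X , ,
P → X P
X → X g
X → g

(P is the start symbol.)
Left-factoring is needed when two productions for the same non-terminal
share a common prefix on the right-hand side.

Productions for P:
  P → g X , g
  P → g X ,
  P → g X , ,
  P → X P
Productions for X:
  X → X g
  X → g

Found common prefix 'g X ,' in productions for P

Answer: Yes, P has productions with common prefix 'g X ,'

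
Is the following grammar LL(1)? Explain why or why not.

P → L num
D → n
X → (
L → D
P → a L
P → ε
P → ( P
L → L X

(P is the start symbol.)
No. Predict set conflict for L: { 'n' }

Relevant sets:
  FIRST(L) = { 'n' }
  FIRST(D) = { 'n' }
  FOLLOW(P) = { $ }

For P:
  PREDICT(P → L num) = { 'n' }
  PREDICT(P → a L) = { 'a' }
  PREDICT(P → ε) = { $ }
  PREDICT(P → '(' P) = { '(' }
For L:
  PREDICT(L → D) = { 'n' }
  PREDICT(L → L X) = { 'n' }
D, X have a single production, so nothing to check there.

Conflict found: Predict set conflict for L: { 'n' }
The grammar is NOT LL(1).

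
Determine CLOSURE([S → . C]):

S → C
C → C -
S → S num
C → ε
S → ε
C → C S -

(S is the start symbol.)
{ [C → . C -], [C → . C S -], [C → .], [S → . C] }

To compute CLOSURE, for each item [A → α.Bβ] where B is a non-terminal, add [B → .γ] for all productions B → γ; repeat for the newly added items until nothing changes.

Start with: [S → . C]
  [S → . C] has the dot before C: add [C → . C -], [C → .], [C → . C S -]
No further items can be added.

CLOSURE = { [C → . C -], [C → . C S -], [C → .], [S → . C] }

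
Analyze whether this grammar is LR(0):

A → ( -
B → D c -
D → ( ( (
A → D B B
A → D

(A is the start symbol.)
No. Shift-reduce conflict between [A → D .] and [D → . ( ( (]

Augment with A' → A and build the canonical LR(0) collection (I0 = CLOSURE({[A' → . A]}), then GOTO on every symbol after a dot until no new states appear). It has 13 states:
  I0: { [A → . ( -], [A → . D B B], [A → . D], [A' → . A], [D → . ( ( (] }  — shift
  I1: { [A → ( . -], [D → ( . ( (] }  — shift
  I2: { [A' → A .] }  — accept
  I3: { [A → D . B B], [A → D .], [B → . D c -], [D → . ( ( (] }  — shift, reduce
  I4: { [D → ( . ( (] }  — shift
  I5: { [A → D B . B], [B → . D c -], [D → . ( ( (] }  — shift
  I6: { [B → D . c -] }  — shift
  I7: { [B → D c . -] }  — shift
  I8: { [B → D c - .] }  — reduce
  I9: { [A → D B B .] }  — reduce
  I10: { [D → ( ( . (] }  — shift
  I11: { [D → ( ( ( .] }  — reduce
  I12: { [A → ( - .] }  — reduce

Conflict in state I3:
  Shift-reduce conflict between [A → D .] and [D → . ( ( (]
So the grammar is NOT LR(0).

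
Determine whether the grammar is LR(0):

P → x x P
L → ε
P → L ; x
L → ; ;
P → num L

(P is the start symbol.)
Augment with P' → P and build the canonical LR(0) collection (I0 = CLOSURE({[P' → . P]}), then GOTO on every symbol after a dot until no new states appear). It has 12 states:
  I0: { [L → . ; ;], [L → .], [P → . L ; x], [P → . num L], [P → . x x P], [P' → . P] }  — shift, reduce
  I1: { [L → ; . ;] }  — shift
  I2: { [P → L . ; x] }  — shift
  I3: { [P' → P .] }  — accept
  I4: { [L → . ; ;], [L → .], [P → num . L] }  — shift, reduce
  I5: { [P → x . x P] }  — shift
  I6: { [L → . ; ;], [L → .], [P → . L ; x], [P → . num L], [P → . x x P], [P → x x . P] }  — shift, reduce
  I7: { [P → x x P .] }  — reduce
  I8: { [P → num L .] }  — reduce
  I9: { [P → L ; . x] }  — shift
  I10: { [P → L ; x .] }  — reduce
  I11: { [L → ; ; .] }  — reduce

Conflict in state I0:
  Shift-reduce conflict between [L → .] and [L → . ; ;]
So the grammar is NOT LR(0).

Answer: No. Shift-reduce conflict between [L → .] and [L → . ; ;]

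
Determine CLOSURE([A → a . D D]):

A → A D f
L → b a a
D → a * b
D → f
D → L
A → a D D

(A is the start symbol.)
{ [A → a . D D], [D → . L], [D → . a * b], [D → . f], [L → . b a a] }

To compute CLOSURE, for each item [A → α.Bβ] where B is a non-terminal, add [B → .γ] for all productions B → γ; repeat for the newly added items until nothing changes.

Start with: [A → a . D D]
  [A → a . D D] has the dot before D: add [D → . a * b], [D → . f], [D → . L]
  [D → . L] has the dot before L: add [L → . b a a]
No further items can be added.

CLOSURE = { [A → a . D D], [D → . L], [D → . a * b], [D → . f], [L → . b a a] }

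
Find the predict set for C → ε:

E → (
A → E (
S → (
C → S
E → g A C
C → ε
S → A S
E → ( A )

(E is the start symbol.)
PREDICT(C → ε) = (FIRST(RHS) \ {ε}) ∪ (FOLLOW(C) if ε ∈ FIRST(RHS), i.e. RHS ⇒* ε)
The right-hand side is ε (FIRST(ε) = { ε }), so the predict set is FOLLOW(C) = { $, '(' }
PREDICT(C → ε) = { $, '(' }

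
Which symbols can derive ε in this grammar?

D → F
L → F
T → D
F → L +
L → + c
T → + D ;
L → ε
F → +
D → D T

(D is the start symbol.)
{ 'L' }

A non-terminal is nullable if it can derive ε (the empty string): either it has an ε-production, or it has a production whose right-hand side consists entirely of nullable non-terminals.

ε-productions: L → ε
So L is immediately nullable.
No further non-terminal can be added: every production for the remaining non-terminals contains a terminal or a non-nullable non-terminal.
Nullable = { 'L' }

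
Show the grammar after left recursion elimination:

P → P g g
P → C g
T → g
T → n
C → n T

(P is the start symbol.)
P is directly left-recursive. The standard transformation for
  A → A α₁ | ... | A α_m | β₁ | ... | β_n
is
  A  → β₁ A' | ... | β_n A'
  A' → α₁ A' | ... | α_m A' | ε

P → C g becomes P → C g P'
P → P g g becomes P' → g g P'
Add P' → ε

Productions for other non-terminals are unchanged:
  T → g
  T → n
  C → n T

Resulting grammar:
P → C g P'
P' → g g P'
P' → ε
T → g
T → n
C → n T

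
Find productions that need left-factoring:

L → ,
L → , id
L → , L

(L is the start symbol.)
Yes, L has productions with common prefix ','

Left-factoring is needed when two productions for the same non-terminal
share a common prefix on the right-hand side.

Productions for L:
  L → ,
  L → , id
  L → , L

Found common prefix ',' in productions for L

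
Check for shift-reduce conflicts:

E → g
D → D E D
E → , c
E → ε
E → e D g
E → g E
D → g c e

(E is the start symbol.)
Yes — I0: [E → .] vs [E → . , c]; I4: [E → .] vs [E → . , c]; I6: [E → .] vs [E → . , c]; I11: [E → .] vs [E → . , c]; I12: [D → D E D .] vs [E → . , c]

A shift-reduce conflict occurs when an LR(0) state has both:
  - a complete (reduce) item [A → α .] (dot at the end), and
  - a shift item [B → β . c γ] (dot before a terminal).

Augment with E' → E and build the canonical LR(0) collection (I0 = CLOSURE({[E' → . E]}), then GOTO on every symbol after a dot until no new states appear). It has 14 states:
  I0: { [E → . , c], [E → . e D g], [E → . g E], [E → . g], [E → .], [E' → . E] }  — shift, reduce
  I1: { [E → , . c] }  — shift
  I2: { [E' → E .] }  — accept
  I3: { [D → . D E D], [D → . g c e], [E → e . D g] }  — shift
  I4: { [E → . , c], [E → . e D g], [E → . g E], [E → . g], [E → .], [E → g . E], [E → g .] }  — shift, 2 reduces
  I5: { [E → g E .] }  — reduce
  I6: { [D → D . E D], [E → . , c], [E → . e D g], [E → . g E], [E → . g], [E → .], [E → e D . g] }  — shift, reduce
  I7: { [D → g . c e] }  — shift
  I8: { [D → g c . e] }  — shift
  I9: { [D → g c e .] }  — reduce
  I10: { [D → . D E D], [D → . g c e], [D → D E . D] }  — shift
  I11: { [E → . , c], [E → . e D g], [E → . g E], [E → . g], [E → .], [E → e D g .], [E → g . E], [E → g .] }  — shift, 3 reduces
  I12: { [D → D . E D], [D → D E D .], [E → . , c], [E → . e D g], [E → . g E], [E → . g], [E → .] }  — shift, 2 reduces
  I13: { [E → , c .] }  — reduce

I0 contains reduce item [E → .] and shift items [E → . , c], [E → . e D g], [E → . g], [E → . g E] — shift-reduce conflict.
I4 contains reduce items [E → .], [E → g .] and shift items [E → . , c], [E → . e D g], [E → . g], [E → . g E] — shift-reduce conflict.
I6 contains reduce item [E → .] and shift items [E → . , c], [E → . e D g], [E → e D . g], [E → . g], [E → . g E] — shift-reduce conflict.
I11 contains reduce items [E → .], [E → e D g .], [E → g .] and shift items [E → . , c], [E → . e D g], [E → . g], [E → . g E] — shift-reduce conflict.
I12 contains reduce items [D → D E D .], [E → .] and shift items [E → . , c], [E → . e D g], [E → . g], [E → . g E] — shift-reduce conflict.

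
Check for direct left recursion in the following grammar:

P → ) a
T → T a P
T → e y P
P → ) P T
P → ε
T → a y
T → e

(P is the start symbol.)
P → ) a: starts with ')'
T → T a P: LEFT RECURSIVE (starts with T)
T → e y P: starts with e
P → ) P T: starts with ')'
P → ε: starts with ε
T → a y: starts with a
T → e: starts with e

The grammar has direct left recursion on: T.

Answer: Yes, T is left-recursive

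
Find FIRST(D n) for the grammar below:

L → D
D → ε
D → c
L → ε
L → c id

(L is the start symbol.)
FIRST sets of the non-terminals involved (from the grammar, by fixed-point iteration):
  FIRST(D) = { 'c', ε }

To compute FIRST(D n), process the symbols left to right:
Symbol D is a non-terminal. Add FIRST(D) \ {ε} = { 'c' }
D is nullable (ε ∈ FIRST(D)), continue to the next symbol.
Symbol n is a terminal. Add 'n' and stop.
FIRST(D n) = { 'c', 'n' }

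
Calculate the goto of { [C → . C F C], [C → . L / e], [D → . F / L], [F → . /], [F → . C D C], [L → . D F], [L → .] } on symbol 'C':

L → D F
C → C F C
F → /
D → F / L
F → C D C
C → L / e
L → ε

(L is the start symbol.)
GOTO(I, 'C') = CLOSURE({ [A → αX.β] : [A → α.Xβ] ∈ I, X = 'C' })

Items with dot before 'C', with the dot advanced:
  [C → . C F C] → [C → C . F C]
  [F → . C D C] → [F → C . D C]
Closure of the advanced items:
  [C → C . F C] has the dot before F: add [F → . /], [F → . C D C]
  [F → C . D C] has the dot before D: add [D → . F / L]
  [F → . C D C] has the dot before C: add [C → . C F C], [C → . L / e]
  [C → . L / e] has the dot before L: add [L → . D F], [L → .]

GOTO = { [C → . C F C], [C → . L / e], [C → C . F C], [D → . F / L], [F → . /], [F → . C D C], [F → C . D C], [L → . D F], [L → .] }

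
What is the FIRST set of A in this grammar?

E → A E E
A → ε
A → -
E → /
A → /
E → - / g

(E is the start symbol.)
To compute FIRST(A), examine every production with A on the left-hand side, reading each right-hand side left to right until a non-nullable symbol is reached.

From A → ε:
  - ε-production, so ε ∈ FIRST(A)
From A → -:
  - '-' is a terminal: add '-' and stop
From A → /:
  - '/' is a terminal: add '/' and stop

Collecting: FIRST(A) = { '-', '/', ε }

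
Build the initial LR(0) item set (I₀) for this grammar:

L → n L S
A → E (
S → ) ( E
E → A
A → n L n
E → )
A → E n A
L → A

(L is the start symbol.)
First, augment the grammar with L' → L
I₀ = CLOSURE({ [L' → . L] }):
  [L' → . L] has the dot before L: add [L → . n L S], [L → . A]
  [L → . A] has the dot before A: add [A → . E (], [A → . n L n], [A → . E n A]
  [A → . E (] has the dot before E: add [E → . A], [E → . )]
No further items can be added.

I₀ = { [A → . E (], [A → . E n A], [A → . n L n], [E → . )], [E → . A], [L → . A], [L → . n L S], [L' → . L] }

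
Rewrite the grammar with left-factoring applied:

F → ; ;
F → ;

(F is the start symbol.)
Left-factoring transforms A → αβ₁ | αβ₂ into A → αA' and A' → β₁ | β₂
(α is the longest common prefix among the alternatives). Repeat until
no nonterminal has two alternatives with a common prefix.

Round 1: F has alternatives sharing prefix ';'. Introduce F': F → ; F'
  Add: F' → ;
  Add: F' → ε

No remaining common prefixes — done.

Resulting grammar:
F → ; F'
F' → ;
F' → ε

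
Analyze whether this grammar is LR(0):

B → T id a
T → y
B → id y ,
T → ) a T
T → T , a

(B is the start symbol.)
No. Shift-reduce conflict between [T → ) a T .] and [T → T . , a]

Augment with B' → B and build the canonical LR(0) collection (I0 = CLOSURE({[B' → . B]}), then GOTO on every symbol after a dot until no new states appear). It has 14 states:
  I0: { [B → . T id a], [B → . id y ,], [B' → . B], [T → . ) a T], [T → . T , a], [T → . y] }  — shift
  I1: { [T → ) . a T] }  — shift
  I2: { [B' → B .] }  — accept
  I3: { [B → T . id a], [T → T . , a] }  — shift
  I4: { [B → id . y ,] }  — shift
  I5: { [T → y .] }  — reduce
  I6: { [B → id y . ,] }  — shift
  I7: { [B → id y , .] }  — reduce
  I8: { [T → T , . a] }  — shift
  I9: { [B → T id . a] }  — shift
  I10: { [B → T id a .] }  — reduce
  I11: { [T → T , a .] }  — reduce
  I12: { [T → ) a . T], [T → . ) a T], [T → . T , a], [T → . y] }  — shift
  I13: { [T → ) a T .], [T → T . , a] }  — shift, reduce

Conflict in state I13:
  Shift-reduce conflict between [T → ) a T .] and [T → T . , a]
So the grammar is NOT LR(0).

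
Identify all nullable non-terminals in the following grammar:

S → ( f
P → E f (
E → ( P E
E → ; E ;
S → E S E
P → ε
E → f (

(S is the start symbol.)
{ 'P' }

A non-terminal is nullable if it can derive ε (the empty string): either it has an ε-production, or it has a production whose right-hand side consists entirely of nullable non-terminals.

ε-productions: P → ε
So P is immediately nullable.
No further non-terminal can be added: every production for the remaining non-terminals contains a terminal or a non-nullable non-terminal.
Nullable = { 'P' }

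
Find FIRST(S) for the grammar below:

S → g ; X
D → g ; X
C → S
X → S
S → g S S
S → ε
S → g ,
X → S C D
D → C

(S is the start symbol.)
From S → g ; X:
  - g is a terminal: add 'g' and stop
From S → g S S:
  - g is a terminal: add 'g' and stop
From S → ε:
  - ε-production, so ε ∈ FIRST(S)
From S → g ,:
  - g is a terminal: add 'g' and stop

Collecting: FIRST(S) = { 'g', ε }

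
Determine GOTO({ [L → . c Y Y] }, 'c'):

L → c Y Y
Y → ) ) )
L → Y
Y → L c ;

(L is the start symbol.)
GOTO(I, 'c') = CLOSURE({ [A → αX.β] : [A → α.Xβ] ∈ I, X = 'c' })

Items with dot before 'c', with the dot advanced:
  [L → . c Y Y] → [L → c . Y Y]
Closure of the advanced items:
  [L → c . Y Y] has the dot before Y: add [Y → . ) ) )], [Y → . L c ;]
  [Y → . L c ;] has the dot before L: add [L → . c Y Y], [L → . Y]

GOTO = { [L → . Y], [L → . c Y Y], [L → c . Y Y], [Y → . ) ) )], [Y → . L c ;] }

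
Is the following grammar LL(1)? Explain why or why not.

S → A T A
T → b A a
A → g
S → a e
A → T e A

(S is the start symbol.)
Yes, the grammar is LL(1).

Relevant sets:
  FIRST(A) = { 'b', 'g' }
  FIRST(T) = { 'b' }

For S:
  PREDICT(S → A T A) = { 'b', 'g' }
  PREDICT(S → a e) = { 'a' }
For A:
  PREDICT(A → g) = { 'g' }
  PREDICT(A → T e A) = { 'b' }
T has a single production, so nothing to check there.

All predict sets are disjoint. The grammar IS LL(1).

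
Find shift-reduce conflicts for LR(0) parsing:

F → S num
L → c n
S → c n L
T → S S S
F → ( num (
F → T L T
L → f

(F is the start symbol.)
No shift-reduce conflicts

A shift-reduce conflict occurs when an LR(0) state has both:
  - a complete (reduce) item [A → α .] (dot at the end), and
  - a shift item [B → β . c γ] (dot before a terminal).

Augment with F' → F and build the canonical LR(0) collection (I0 = CLOSURE({[F' → . F]}), then GOTO on every symbol after a dot until no new states appear). It has 19 states:
  I0: { [F → . ( num (], [F → . S num], [F → . T L T], [F' → . F], [S → . c n L], [T → . S S S] }  — shift
  I1: { [F → ( . num (] }  — shift
  I2: { [F' → F .] }  — accept
  I3: { [F → S . num], [S → . c n L], [T → S . S S] }  — shift
  I4: { [F → T . L T], [L → . c n], [L → . f] }  — shift
  I5: { [S → c . n L] }  — shift
  I6: { [L → . c n], [L → . f], [S → c n . L] }  — shift
  I7: { [S → c n L .] }  — reduce
  I8: { [L → c . n] }  — shift
  I9: { [L → f .] }  — reduce
  I10: { [L → c n .] }  — reduce
  I11: { [F → T L . T], [S → . c n L], [T → . S S S] }  — shift
  I12: { [S → . c n L], [T → S . S S] }  — shift
  I13: { [F → T L T .] }  — reduce
  I14: { [S → . c n L], [T → S S . S] }  — shift
  I15: { [T → S S S .] }  — reduce
  I16: { [F → S num .] }  — reduce
  I17: { [F → ( num . (] }  — shift
  I18: { [F → ( num ( .] }  — reduce

No state contains both a complete item and a shift item.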